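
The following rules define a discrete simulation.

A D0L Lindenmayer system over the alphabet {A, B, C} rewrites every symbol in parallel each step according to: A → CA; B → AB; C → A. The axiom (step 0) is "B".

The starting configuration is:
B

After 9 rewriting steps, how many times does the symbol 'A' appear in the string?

gen 0: B
gen 1: AB
gen 2: CAAB
gen 3: ACACAAB
gen 4: CAACAACACAAB
gen 5: ACACAACACAACAACACAAB
gen 6: CAACAACACAACAACACAACACAACAACACAAB
gen 7: ACACAACACAACAACACAACACAACAACACAACAACACAACACAACAACACAAB
gen 8: CAACAACACAACAACACAACACAACAACACAACAACACAACACAACAACACAACACAACAACACAACAACACAACACAACAACACAAB
gen 9: ACACAACACAACAACACAACACAACAACACAACAACACAACACAACAACACAACACAA…AACAACACAACACAACAACACAACACAACAACACAACAACACAACACAACAACACAAB  (len 143)

88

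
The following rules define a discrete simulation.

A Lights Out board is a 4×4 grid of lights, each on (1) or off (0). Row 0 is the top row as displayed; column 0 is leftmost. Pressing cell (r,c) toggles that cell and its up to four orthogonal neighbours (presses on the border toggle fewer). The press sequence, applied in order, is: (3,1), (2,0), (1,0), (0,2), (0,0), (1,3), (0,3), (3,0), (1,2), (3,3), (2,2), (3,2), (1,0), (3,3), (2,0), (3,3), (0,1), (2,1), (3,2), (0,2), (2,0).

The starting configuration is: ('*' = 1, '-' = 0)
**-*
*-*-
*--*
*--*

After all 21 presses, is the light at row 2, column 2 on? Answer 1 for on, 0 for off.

[0] **-*
*-*-
*--*
*--*
[1] **-*
*-*-
**-*
-***
[2] **-*
--*-
---*
****
[3] -*-*
***-
*--*
****
[4] --*-
**--
*--*
****
[5] ***-
-*--
*--*
****
[6] ****
-***
*---
****
[7] **--
-**-
*---
****
[8] **--
-**-
----
--**
[9] ***-
---*
--*-
--**
[10] ***-
---*
--**
----
[11] ***-
--**
-*--
--*-
[12] ***-
--**
-**-
-*-*
[13] -**-
****
***-
-*-*
[14] -**-
****
****
-**-
[15] -**-
-***
--**
***-
[16] -**-
-***
--*-
**-*
[17] *---
--**
--*-
**-*
[18] *---
-***
**--
*--*
[19] *---
-***
***-
***-
[20] ****
-*-*
***-
***-
[21] ****
**-*
--*-
-**-

1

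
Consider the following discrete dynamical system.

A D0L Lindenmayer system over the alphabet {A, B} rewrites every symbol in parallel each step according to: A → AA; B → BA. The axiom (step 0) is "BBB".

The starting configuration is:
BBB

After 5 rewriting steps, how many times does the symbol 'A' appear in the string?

[0] BBB
[1] BABABA
[2] BAAABAAABAAA
[3] BAAAAAAABAAAAAAABAAAAAAA
[4] BAAAAAAAAAAAAAAABAAAAAAAAAAAAAAABAAAAAAAAAAAAAAA
[5] BAAAAAAAAAAAAAAAAAAAAAAAAAAAAAAABAAAAAAAAAAAAAAAAAAAAAAAAAAAAAAABAAAAAAAAAAAAAAAAAAAAAAAAAAAAAAA

93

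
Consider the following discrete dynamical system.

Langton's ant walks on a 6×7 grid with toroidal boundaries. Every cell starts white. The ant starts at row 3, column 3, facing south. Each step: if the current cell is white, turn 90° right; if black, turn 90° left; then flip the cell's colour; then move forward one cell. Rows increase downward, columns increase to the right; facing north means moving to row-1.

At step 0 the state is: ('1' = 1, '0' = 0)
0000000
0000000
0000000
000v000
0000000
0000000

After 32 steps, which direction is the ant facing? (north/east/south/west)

[0] 0000000
0000000
0000000
000v000
0000000
0000000
[1] 0000000
0000000
0000000
00<1000
0000000
0000000
[2] 0000000
0000000
00^0000
0011000
0000000
0000000
[3] 0000000
0000000
001>000
0011000
0000000
0000000
[4] 0000000
0000000
0011000
001v000
0000000
0000000
[5] 0000000
0000000
0011000
0010>00
0000000
0000000
[6] 0000000
0000000
0011000
0010100
0000v00
0000000
[7] 0000000
0000000
0011000
0010100
000<100
0000000
[8] 0000000
0000000
0011000
001^100
0001100
0000000
[9] 0000000
0000000
0011000
0011>00
0001100
0000000
[10] 0000000
0000000
0011^00
0011000
0001100
0000000
[11] 0000000
0000000
00111>0
0011000
0001100
0000000
[12] 0000000
0000000
0011110
00110v0
0001100
0000000
[13] 0000000
0000000
0011110
0011<10
0001100
0000000
[14] 0000000
0000000
0011^10
0011110
0001100
0000000
[15] 0000000
0000000
001<010
0011110
0001100
0000000
[16] 0000000
0000000
0010010
001v110
0001100
0000000
[17] 0000000
0000000
0010010
0010>10
0001100
0000000
[18] 0000000
0000000
0010^10
0010010
0001100
0000000
[19] 0000000
0000000
00101>0
0010010
0001100
0000000
[20] 0000000
00000^0
0010100
0010010
0001100
0000000
[21] 0000000
000001>
0010100
0010010
0001100
0000000
[22] 0000000
0000011
001010v
0010010
0001100
0000000
[23] 0000000
0000011
00101<1
0010010
0001100
0000000
[24] 0000000
00000^1
0010111
0010010
0001100
0000000
[25] 0000000
0000<01
0010111
0010010
0001100
0000000
[26] 0000^00
0000101
0010111
0010010
0001100
0000000
[27] 00001>0
0000101
0010111
0010010
0001100
0000000
[28] 0000110
00001v1
0010111
0010010
0001100
0000000
[29] 0000110
0000<11
0010111
0010010
0001100
0000000
[30] 0000110
0000011
0010v11
0010010
0001100
0000000
[31] 0000110
0000011
00100>1
0010010
0001100
0000000
[32] 0000110
00000^1
0010001
0010010
0001100
0000000

north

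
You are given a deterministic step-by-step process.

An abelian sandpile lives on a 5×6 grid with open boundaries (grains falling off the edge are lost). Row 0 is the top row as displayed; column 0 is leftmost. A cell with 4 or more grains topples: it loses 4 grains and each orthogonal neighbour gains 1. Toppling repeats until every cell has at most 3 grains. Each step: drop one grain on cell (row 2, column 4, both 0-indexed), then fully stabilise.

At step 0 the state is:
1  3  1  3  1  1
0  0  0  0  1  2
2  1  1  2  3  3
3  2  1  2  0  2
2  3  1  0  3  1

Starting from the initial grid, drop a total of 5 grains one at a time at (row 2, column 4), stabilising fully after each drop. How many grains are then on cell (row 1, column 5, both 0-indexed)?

[0] 1  3  1  3  1  1
0  0  0  0  1  2
2  1  1  2  3  3
3  2  1  2  0  2
2  3  1  0  3  1
[1] 1  3  1  3  1  1
0  0  0  0  2  3
2  1  1  3  1  0
3  2  1  2  1  3
2  3  1  0  3  1
[2] 1  3  1  3  1  1
0  0  0  0  2  3
2  1  1  3  2  0
3  2  1  2  1  3
2  3  1  0  3  1
[3] 1  3  1  3  1  1
0  0  0  0  2  3
2  1  1  3  3  0
3  2  1  2  1  3
2  3  1  0  3  1
[4] 1  3  1  3  1  1
0  0  0  1  3  3
2  1  2  0  1  1
3  2  1  3  2  3
2  3  1  0  3  1
[5] 1  3  1  3  1  1
0  0  0  1  3  3
2  1  2  0  2  1
3  2  1  3  2  3
2  3  1  0  3  1

3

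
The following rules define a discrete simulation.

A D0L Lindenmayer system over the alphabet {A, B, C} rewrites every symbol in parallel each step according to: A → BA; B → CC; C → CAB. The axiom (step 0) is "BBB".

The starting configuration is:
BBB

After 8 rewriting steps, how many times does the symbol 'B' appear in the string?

1014

k=0  BBB
k=1  CCCCCC
k=2  CABCABCABCABCABCAB
k=3  CABBACCCABBACCCABBACCCABBACCCABBACCCABBACC
k=4  CABBACCCCBACABCABCABBACCCCBACABCABCABBACCCCBACABCABCABBACCCCBACABCABCABBACCCCBACABCABCABBACCCCBACABCAB
k=5  CABBACCCCBACABCABCABCABCCBACABBACCCABBACCCABBACCCCBACABCAB…CBACABBACCCABBACCCABBACCCCBACABCABCABCABCCBACABBACCCABBACC  (len 246)
k=6  CABBACCCCBACABCABCABCABCCBACABBACCCABBACCCABBACCCABBACCCAB…CABBACCCABBACCCABCABCCBACABBACCCCBACABCABCABBACCCCBACABCAB  (len 594)
k=7  CABBACCCCBACABCABCABCABCCBACABBACCCABBACCCABBACCCABBACCCAB…CBACABBACCCABBACCCABBACCCCBACABCABCABCABCCBACABBACCCABBACC  (len 1434)
k=8  CABBACCCCBACABCABCABCABCCBACABBACCCABBACCCABBACCCABBACCCAB…CABBACCCABBACCCABCABCCBACABBACCCCBACABCABCABBACCCCBACABCAB  (len 3462)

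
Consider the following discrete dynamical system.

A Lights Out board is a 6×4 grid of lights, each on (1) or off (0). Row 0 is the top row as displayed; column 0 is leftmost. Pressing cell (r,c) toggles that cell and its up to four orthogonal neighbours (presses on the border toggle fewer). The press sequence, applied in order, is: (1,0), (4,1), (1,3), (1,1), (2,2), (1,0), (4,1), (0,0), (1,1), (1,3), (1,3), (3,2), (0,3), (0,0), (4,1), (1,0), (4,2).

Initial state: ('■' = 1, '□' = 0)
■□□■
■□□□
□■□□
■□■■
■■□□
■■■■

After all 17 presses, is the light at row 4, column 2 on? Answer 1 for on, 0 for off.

1

[0] ■□□■
■□□□
□■□□
■□■■
■■□□
■■■■
[1] □□□■
□■□□
■■□□
■□■■
■■□□
■■■■
[2] □□□■
□■□□
■■□□
■■■■
□□■□
■□■■
[3] □□□□
□■■■
■■□■
■■■■
□□■□
■□■■
[4] □■□□
■□□■
■□□■
■■■■
□□■□
■□■■
[5] □■□□
■□■■
■■■□
■■□■
□□■□
■□■■
[6] ■■□□
□■■■
□■■□
■■□■
□□■□
■□■■
[7] ■■□□
□■■■
□■■□
■□□■
■■□□
■■■■
[8] □□□□
■■■■
□■■□
■□□■
■■□□
■■■■
[9] □■□□
□□□■
□□■□
■□□■
■■□□
■■■■
[10] □■□■
□□■□
□□■■
■□□■
■■□□
■■■■
[11] □■□□
□□□■
□□■□
■□□■
■■□□
■■■■
[12] □■□□
□□□■
□□□□
■■■□
■■■□
■■■■
[13] □■■■
□□□□
□□□□
■■■□
■■■□
■■■■
[14] ■□■■
■□□□
□□□□
■■■□
■■■□
■■■■
[15] ■□■■
■□□□
□□□□
■□■□
□□□□
■□■■
[16] □□■■
□■□□
■□□□
■□■□
□□□□
■□■■
[17] □□■■
□■□□
■□□□
■□□□
□■■■
■□□■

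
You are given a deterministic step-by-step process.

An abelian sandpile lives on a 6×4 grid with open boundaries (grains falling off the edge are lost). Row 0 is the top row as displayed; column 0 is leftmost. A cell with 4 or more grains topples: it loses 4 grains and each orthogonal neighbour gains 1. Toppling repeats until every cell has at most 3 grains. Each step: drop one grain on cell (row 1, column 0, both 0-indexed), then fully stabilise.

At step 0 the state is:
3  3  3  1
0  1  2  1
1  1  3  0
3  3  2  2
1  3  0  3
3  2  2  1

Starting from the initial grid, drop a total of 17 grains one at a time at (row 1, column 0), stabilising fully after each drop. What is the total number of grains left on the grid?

46

0) 3  3  3  1
0  1  2  1
1  1  3  0
3  3  2  2
1  3  0  3
3  2  2  1
1) 3  3  3  1
1  1  2  1
1  1  3  0
3  3  2  2
1  3  0  3
3  2  2  1
2) 3  3  3  1
2  1  2  1
1  1  3  0
3  3  2  2
1  3  0  3
3  2  2  1
3) 3  3  3  1
3  1  2  1
1  1  3  0
3  3  2  2
1  3  0  3
3  2  2  1
4) 1  1  0  2
1  3  3  1
2  1  3  0
3  3  2  2
1  3  0  3
3  2  2  1
5) 1  1  0  2
2  3  3  1
2  1  3  0
3  3  2  2
1  3  0  3
3  2  2  1
6) 1  1  0  2
3  3  3  1
2  1  3  0
3  3  2  2
1  3  0  3
3  2  2  1
7) 2  2  1  2
1  1  1  2
3  3  0  1
3  3  3  2
1  3  0  3
3  2  2  1
8) 2  2  1  2
2  1  1  2
3  3  0  1
3  3  3  2
1  3  0  3
3  2  2  1
9) 2  2  1  2
3  1  1  2
3  3  0  1
3  3  3  2
1  3  0  3
3  2  2  1
10) 3  2  1  2
1  3  1  2
2  1  2  1
1  3  0  3
3  0  2  3
3  3  2  1
11) 3  2  1  2
2  3  1  2
2  1  2  1
1  3  0  3
3  0  2  3
3  3  2  1
12) 3  2  1  2
3  3  1  2
2  1  2  1
1  3  0  3
3  0  2  3
3  3  2  1
13) 1  0  2  2
2  1  2  2
3  2  2  1
1  3  0  3
3  0  2  3
3  3  2  1
14) 1  0  2  2
3  1  2  2
3  2  2  1
1  3  0  3
3  0  2  3
3  3  2  1
15) 2  0  2  2
1  2  2  2
0  3  2  1
2  3  0  3
3  0  2  3
3  3  2  1
16) 2  0  2  2
2  2  2  2
0  3  2  1
2  3  0  3
3  0  2  3
3  3  2  1
17) 2  0  2  2
3  2  2  2
0  3  2  1
2  3  0  3
3  0  2  3
3  3  2  1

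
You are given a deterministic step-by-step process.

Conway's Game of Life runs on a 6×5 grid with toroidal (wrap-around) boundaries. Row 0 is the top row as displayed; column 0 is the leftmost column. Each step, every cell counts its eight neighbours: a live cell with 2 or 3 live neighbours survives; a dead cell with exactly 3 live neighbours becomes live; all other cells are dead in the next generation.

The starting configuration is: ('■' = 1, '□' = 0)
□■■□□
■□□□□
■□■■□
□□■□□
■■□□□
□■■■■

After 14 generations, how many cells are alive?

gen 0: □■■□□
■□□□□
■□■■□
□□■□□
■■□□□
□■■■■
gen 1: □□□□■
■□□■■
□□■■■
■□■■■
■□□□■
□□□■■
gen 2: □□□□□
■□■□□
□□□□□
□□■□□
□■■□□
□□□■□
gen 3: □□□□□
□□□□□
□■□□□
□■■□□
□■■■□
□□■□□
gen 4: □□□□□
□□□□□
□■■□□
■□□■□
□□□■□
□■■■□
gen 5: □□■□□
□□□□□
□■■□□
□■□■■
□■□■□
□□■■□
gen 6: □□■■□
□■■□□
■■■■□
□■□■■
■■□□□
□■□■□
gen 7: □□□■□
■□□□■
□□□□□
□□□■□
□■□■□
■■□■■
gen 8: □■■■□
□□□□■
□□□□■
□□■□□
□■□■□
■■□■□
gen 9: □■□■□
■□■□■
□□□■□
□□■■□
■■□■■
■□□■□
gen 10: □■□■□
■■■□■
□■□□□
■■□□□
■■□□□
□□□■□
gen 11: □■□■□
□□□■■
□□□□■
□□■□□
■■■□■
■■□□■
gen 12: □■□■□
■□■■■
□□□□■
□□■□■
□□■□■
□□□□□
gen 13: ■■□■□
■■■□□
□■■□□
■□□□■
□□□□□
□□■■□
gen 14: ■□□■□
□□□■■
□□■■■
■■□□□
□□□■■
□■■■■

15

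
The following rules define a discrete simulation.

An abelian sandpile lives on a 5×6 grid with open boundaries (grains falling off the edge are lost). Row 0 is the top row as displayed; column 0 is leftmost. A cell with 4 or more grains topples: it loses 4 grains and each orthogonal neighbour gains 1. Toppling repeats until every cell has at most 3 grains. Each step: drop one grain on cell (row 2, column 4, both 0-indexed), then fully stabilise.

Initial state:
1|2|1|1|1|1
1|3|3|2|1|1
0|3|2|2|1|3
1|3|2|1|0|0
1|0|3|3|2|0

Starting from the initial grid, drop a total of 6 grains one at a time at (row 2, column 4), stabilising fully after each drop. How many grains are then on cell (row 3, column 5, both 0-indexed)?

1

gen 0: 1|2|1|1|1|1
1|3|3|2|1|1
0|3|2|2|1|3
1|3|2|1|0|0
1|0|3|3|2|0
gen 1: 1|2|1|1|1|1
1|3|3|2|1|1
0|3|2|2|2|3
1|3|2|1|0|0
1|0|3|3|2|0
gen 2: 1|2|1|1|1|1
1|3|3|2|1|1
0|3|2|2|3|3
1|3|2|1|0|0
1|0|3|3|2|0
gen 3: 1|2|1|1|1|1
1|3|3|2|2|2
0|3|2|3|1|0
1|3|2|1|1|1
1|0|3|3|2|0
gen 4: 1|2|1|1|1|1
1|3|3|2|2|2
0|3|2|3|2|0
1|3|2|1|1|1
1|0|3|3|2|0
gen 5: 1|2|1|1|1|1
1|3|3|2|2|2
0|3|2|3|3|0
1|3|2|1|1|1
1|0|3|3|2|0
gen 6: 1|2|1|1|1|1
1|3|3|3|3|2
0|3|3|0|1|1
1|3|2|2|2|1
1|0|3|3|2|0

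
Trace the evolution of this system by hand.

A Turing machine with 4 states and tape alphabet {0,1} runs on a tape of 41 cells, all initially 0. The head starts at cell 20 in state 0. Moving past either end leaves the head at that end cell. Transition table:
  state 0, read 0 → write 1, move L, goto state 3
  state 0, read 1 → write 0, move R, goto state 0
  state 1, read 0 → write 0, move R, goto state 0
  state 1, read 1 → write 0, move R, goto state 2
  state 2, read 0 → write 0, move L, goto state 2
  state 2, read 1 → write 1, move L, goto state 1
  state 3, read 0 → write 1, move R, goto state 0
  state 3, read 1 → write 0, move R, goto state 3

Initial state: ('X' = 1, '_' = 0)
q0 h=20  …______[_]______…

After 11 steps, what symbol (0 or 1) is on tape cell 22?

k=0  q0 h=20  …______[_]______…
k=1  q3 h=19  …______[_]X_____…
k=2  q0 h=20  …_____X[X]______…
k=3  q0 h=21  …____X_[_]______…
k=4  q3 h=20  …_____X[_]X_____…
k=5  q0 h=21  …____XX[X]______…
k=6  q0 h=22  …___XX_[_]______…
k=7  q3 h=21  …____XX[_]X_____…
k=8  q0 h=22  …___XXX[X]______…
k=9  q0 h=23  …__XXX_[_]______…
k=10  q3 h=22  …___XXX[_]X_____…
k=11  q0 h=23  …__XXXX[X]______…

1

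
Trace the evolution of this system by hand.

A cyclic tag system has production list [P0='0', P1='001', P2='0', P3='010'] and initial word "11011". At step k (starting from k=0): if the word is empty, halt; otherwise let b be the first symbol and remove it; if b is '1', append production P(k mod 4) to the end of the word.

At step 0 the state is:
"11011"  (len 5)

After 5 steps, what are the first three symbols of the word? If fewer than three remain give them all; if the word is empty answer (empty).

000

gen 0: "11011"  (len 5)
gen 1: "10110"  (len 5)
gen 2: "0110001"  (len 7)
gen 3: "110001"  (len 6)
gen 4: "10001010"  (len 8)
gen 5: "00010100"  (len 8)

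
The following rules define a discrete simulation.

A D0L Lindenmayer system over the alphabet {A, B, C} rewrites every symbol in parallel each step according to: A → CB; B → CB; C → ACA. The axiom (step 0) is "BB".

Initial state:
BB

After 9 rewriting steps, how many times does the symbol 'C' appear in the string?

1970

[0] BB
[1] CBCB
[2] ACACBACACB
[3] CBACACBACACBCBACACBACACB
[4] ACACBCBACACBACACBCBACACBACACBACACBCBACACBACACBCBACACBACACB
[5] CBACACBACACBACACBCBACACBACACBCBACACBACACBACACBCBACACBACACB…ACACBCBACACBACACBCBACACBACACBACACBCBACACBACACBCBACACBACACB  (len 140)
[6] ACACBCBACACBACACBCBACACBACACBCBACACBACACBACACBCBACACBACACB…ACACBCBACACBACACBCBACACBACACBACACBCBACACBACACBCBACACBACACB  (len 338)
[7] CBACACBACACBACACBCBACACBACACBCBACACBACACBACACBCBACACBACACB…ACACBCBACACBACACBCBACACBACACBACACBCBACACBACACBCBACACBACACB  (len 816)
[8] ACACBCBACACBACACBCBACACBACACBCBACACBACACBACACBCBACACBACACB…ACACBCBACACBACACBCBACACBACACBACACBCBACACBACACBCBACACBACACB  (len 1970)
[9] CBACACBACACBACACBCBACACBACACBCBACACBACACBACACBCBACACBACACB…ACACBCBACACBACACBCBACACBACACBACACBCBACACBACACBCBACACBACACB  (len 4756)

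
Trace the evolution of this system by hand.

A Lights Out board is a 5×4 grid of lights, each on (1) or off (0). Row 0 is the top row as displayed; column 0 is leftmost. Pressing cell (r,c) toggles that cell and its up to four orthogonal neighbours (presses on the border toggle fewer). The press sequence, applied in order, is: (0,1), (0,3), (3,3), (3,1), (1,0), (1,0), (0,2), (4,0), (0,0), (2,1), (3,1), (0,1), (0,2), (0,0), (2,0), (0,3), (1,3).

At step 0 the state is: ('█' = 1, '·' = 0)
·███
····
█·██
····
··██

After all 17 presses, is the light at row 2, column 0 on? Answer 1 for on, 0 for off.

0) ·███
····
█·██
····
··██
1) █··█
·█··
█·██
····
··██
2) █·█·
·█·█
█·██
····
··██
3) █·█·
·█·█
█·█·
··██
··█·
4) █·█·
·█·█
███·
██·█
·██·
5) ··█·
█··█
·██·
██·█
·██·
6) █·█·
·█·█
███·
██·█
·██·
7) ██·█
·███
███·
██·█
·██·
8) ██·█
·███
███·
·█·█
█·█·
9) ···█
████
███·
·█·█
█·█·
10) ···█
█·██
····
···█
█·█·
11) ···█
█·██
·█··
████
███·
12) ████
████
·█··
████
███·
13) █···
██·█
·█··
████
███·
14) ·█··
·█·█
·█··
████
███·
15) ·█··
██·█
█···
·███
███·
16) ·███
██··
█···
·███
███·
17) ·██·
████
█··█
·███
███·

1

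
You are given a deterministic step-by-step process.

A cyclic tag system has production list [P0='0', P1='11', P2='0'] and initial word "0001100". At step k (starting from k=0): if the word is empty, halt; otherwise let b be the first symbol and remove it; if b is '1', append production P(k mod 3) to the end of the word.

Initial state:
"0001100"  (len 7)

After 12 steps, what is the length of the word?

0) "0001100"  (len 7)
1) "001100"  (len 6)
2) "01100"  (len 5)
3) "1100"  (len 4)
4) "1000"  (len 4)
5) "00011"  (len 5)
6) "0011"  (len 4)
7) "011"  (len 3)
8) "11"  (len 2)
9) "10"  (len 2)
10) "00"  (len 2)
11) "0"  (len 1)
12) (halted — word empty)

0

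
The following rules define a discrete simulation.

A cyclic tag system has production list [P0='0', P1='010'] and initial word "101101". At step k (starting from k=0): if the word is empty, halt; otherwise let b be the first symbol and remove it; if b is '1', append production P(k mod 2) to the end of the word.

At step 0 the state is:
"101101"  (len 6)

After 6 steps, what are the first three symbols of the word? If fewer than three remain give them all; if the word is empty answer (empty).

000

0) "101101"  (len 6)
1) "011010"  (len 6)
2) "11010"  (len 5)
3) "10100"  (len 5)
4) "0100010"  (len 7)
5) "100010"  (len 6)
6) "00010010"  (len 8)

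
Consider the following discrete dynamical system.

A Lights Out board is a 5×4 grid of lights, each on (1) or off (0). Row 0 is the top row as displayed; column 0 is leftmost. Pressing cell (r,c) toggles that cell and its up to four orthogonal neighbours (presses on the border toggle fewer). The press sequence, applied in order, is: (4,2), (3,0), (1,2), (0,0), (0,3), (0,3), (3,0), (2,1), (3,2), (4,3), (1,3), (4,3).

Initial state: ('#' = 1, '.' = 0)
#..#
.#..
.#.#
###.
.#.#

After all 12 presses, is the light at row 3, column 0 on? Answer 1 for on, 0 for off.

1

[0] #..#
.#..
.#.#
###.
.#.#
[1] #..#
.#..
.#.#
##..
..#.
[2] #..#
.#..
##.#
....
#.#.
[3] #.##
..##
####
....
#.#.
[4] .###
#.##
####
....
#.#.
[5] .#..
#.#.
####
....
#.#.
[6] .###
#.##
####
....
#.#.
[7] .###
#.##
.###
##..
..#.
[8] .###
####
#..#
#...
..#.
[9] .###
####
#.##
####
....
[10] .###
####
#.##
###.
..##
[11] .##.
##..
#.#.
###.
..##
[12] .##.
##..
#.#.
####
....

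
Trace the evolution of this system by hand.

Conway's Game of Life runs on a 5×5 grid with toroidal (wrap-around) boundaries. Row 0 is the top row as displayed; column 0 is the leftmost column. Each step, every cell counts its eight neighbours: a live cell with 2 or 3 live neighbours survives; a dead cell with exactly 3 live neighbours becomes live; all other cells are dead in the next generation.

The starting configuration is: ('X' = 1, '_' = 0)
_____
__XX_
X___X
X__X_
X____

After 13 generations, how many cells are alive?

8

0) _____
__XX_
X___X
X__X_
X____
1) _____
___XX
XXX__
XX___
____X
2) ___XX
XXXXX
__XX_
__X_X
X____
3) _____
XX___
_____
_XX_X
X____
4) XX___
_____
__X__
XX___
XX___
5) XX___
_X___
_X___
X_X__
__X_X
6) XXX__
_XX__
XXX__
X_XX_
__XXX
7) X___X
___X_
X___X
X____
_____
8) ____X
___X_
X___X
X___X
X___X
9) X__XX
X__X_
X__X_
_X_X_
___X_
10) X_XX_
XXXX_
XX_X_
___X_
X__X_
11) X____
_____
X__X_
XX_X_
_X_X_
12) _____
____X
XXX__
XX_X_
_X___
13) _____
XX___
__XX_
____X
XXX__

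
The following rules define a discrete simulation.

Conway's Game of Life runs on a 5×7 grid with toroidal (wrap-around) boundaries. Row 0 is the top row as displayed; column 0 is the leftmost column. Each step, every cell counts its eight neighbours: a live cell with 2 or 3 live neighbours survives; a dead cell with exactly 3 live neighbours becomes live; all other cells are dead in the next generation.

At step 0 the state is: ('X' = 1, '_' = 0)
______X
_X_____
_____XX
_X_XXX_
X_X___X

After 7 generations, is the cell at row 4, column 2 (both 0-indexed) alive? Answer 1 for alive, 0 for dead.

k=0  ______X
_X_____
_____XX
_X_XXX_
X_X___X
k=1  _X____X
X____XX
X_X__XX
_XXXX__
XXXXX_X
k=2  ___XX__
_______
__X____
_______
____X_X
k=3  ___XXX_
___X___
_______
_______
___XXX_
k=4  __X__X_
___X___
_______
____X__
___X_X_
k=5  __XX___
_______
_______
____X__
___X_X_
k=6  __XXX__
_______
_______
____X__
__XX___
k=7  __X_X__
___X___
_______
___X___
__X____

1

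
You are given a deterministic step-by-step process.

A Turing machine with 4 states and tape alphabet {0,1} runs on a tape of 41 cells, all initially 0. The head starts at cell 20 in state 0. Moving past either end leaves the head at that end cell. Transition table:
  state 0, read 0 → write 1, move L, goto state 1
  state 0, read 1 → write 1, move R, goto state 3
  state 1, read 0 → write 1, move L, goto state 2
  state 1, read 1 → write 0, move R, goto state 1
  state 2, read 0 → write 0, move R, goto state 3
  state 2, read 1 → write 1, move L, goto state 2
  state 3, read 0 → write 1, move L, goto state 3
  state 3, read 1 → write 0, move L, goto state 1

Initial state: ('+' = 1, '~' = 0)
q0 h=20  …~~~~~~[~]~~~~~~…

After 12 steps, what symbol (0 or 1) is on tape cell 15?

0) q0 h=20  …~~~~~~[~]~~~~~~…
1) q1 h=19  …~~~~~~[~]+~~~~~…
2) q2 h=18  …~~~~~~[~]++~~~~…
3) q3 h=19  …~~~~~~[+]+~~~~~…
4) q1 h=18  …~~~~~~[~]~+~~~~…
5) q2 h=17  …~~~~~~[~]+~+~~~…
6) q3 h=18  …~~~~~~[+]~+~~~~…
7) q1 h=17  …~~~~~~[~]~~+~~~…
8) q2 h=16  …~~~~~~[~]+~~+~~…
9) q3 h=17  …~~~~~~[+]~~+~~~…
10) q1 h=16  …~~~~~~[~]~~~+~~…
11) q2 h=15  …~~~~~~[~]+~~~+~…
12) q3 h=16  …~~~~~~[+]~~~+~~…

0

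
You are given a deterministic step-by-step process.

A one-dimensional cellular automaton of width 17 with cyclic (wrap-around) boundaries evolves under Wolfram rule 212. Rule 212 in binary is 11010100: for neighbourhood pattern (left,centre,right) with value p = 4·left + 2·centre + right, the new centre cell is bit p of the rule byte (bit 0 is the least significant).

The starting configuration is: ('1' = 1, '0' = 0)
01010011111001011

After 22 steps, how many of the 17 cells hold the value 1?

8

k=0  01010011111001011
k=1  01011001111101001
k=2  01001100111101101
k=3  01100110011100101
k=4  00110011001110101
k=5  10011001100110101
k=6  11001100110010100
k=7  01100110011010110
k=8  00110011001010011
k=9  10011001101011001
k=10  11001100101001100
k=11  01100110101100110
k=12  00110010100110011
k=13  10011010110011001
k=14  11001010011001100
k=15  01101011001100110
k=16  00101001100110011
k=17  10101100110011001
k=18  10100110011001100
k=19  10110011001100110
k=20  10011001100110010
k=21  11001100110011010
k=22  01100110011001010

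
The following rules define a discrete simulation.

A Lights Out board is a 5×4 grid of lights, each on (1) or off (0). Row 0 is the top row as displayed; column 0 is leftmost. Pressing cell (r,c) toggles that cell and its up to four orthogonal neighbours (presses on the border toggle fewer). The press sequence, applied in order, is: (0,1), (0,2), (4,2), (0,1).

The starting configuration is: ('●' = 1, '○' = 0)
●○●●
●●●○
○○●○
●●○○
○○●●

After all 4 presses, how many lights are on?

t=0: ●○●●
●●●○
○○●○
●●○○
○○●●
t=1: ○●○●
●○●○
○○●○
●●○○
○○●●
t=2: ○○●○
●○○○
○○●○
●●○○
○○●●
t=3: ○○●○
●○○○
○○●○
●●●○
○●○○
t=4: ●●○○
●●○○
○○●○
●●●○
○●○○

9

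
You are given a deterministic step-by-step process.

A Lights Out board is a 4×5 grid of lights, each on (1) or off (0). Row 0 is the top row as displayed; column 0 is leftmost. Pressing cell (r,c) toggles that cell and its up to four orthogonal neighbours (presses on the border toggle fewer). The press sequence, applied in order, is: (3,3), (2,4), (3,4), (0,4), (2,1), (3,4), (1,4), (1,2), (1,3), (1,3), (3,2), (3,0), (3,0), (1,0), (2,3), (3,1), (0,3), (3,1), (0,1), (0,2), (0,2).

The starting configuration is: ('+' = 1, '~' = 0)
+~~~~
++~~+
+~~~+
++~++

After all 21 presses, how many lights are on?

12

gen 0: +~~~~
++~~+
+~~~+
++~++
gen 1: +~~~~
++~~+
+~~++
+++~~
gen 2: +~~~~
++~~~
+~~~~
+++~+
gen 3: +~~~~
++~~~
+~~~+
++++~
gen 4: +~~++
++~~+
+~~~+
++++~
gen 5: +~~++
+~~~+
~++~+
+~++~
gen 6: +~~++
+~~~+
~++~~
+~+~+
gen 7: +~~+~
+~~+~
~++~+
+~+~+
gen 8: +~++~
+++~~
~+~~+
+~+~+
gen 9: +~+~~
++~++
~+~++
+~+~+
gen 10: +~++~
+++~~
~+~~+
+~+~+
gen 11: +~++~
+++~~
~++~+
++~++
gen 12: +~++~
+++~~
+++~+
~~~++
gen 13: +~++~
+++~~
~++~+
++~++
gen 14: ~~++~
~~+~~
+++~+
++~++
gen 15: ~~++~
~~++~
++~+~
++~~+
gen 16: ~~++~
~~++~
+~~+~
~~+~+
gen 17: ~~~~+
~~+~~
+~~+~
~~+~+
gen 18: ~~~~+
~~+~~
++~+~
++~~+
gen 19: +++~+
~++~~
++~+~
++~~+
gen 20: +~~++
~+~~~
++~+~
++~~+
gen 21: +++~+
~++~~
++~+~
++~~+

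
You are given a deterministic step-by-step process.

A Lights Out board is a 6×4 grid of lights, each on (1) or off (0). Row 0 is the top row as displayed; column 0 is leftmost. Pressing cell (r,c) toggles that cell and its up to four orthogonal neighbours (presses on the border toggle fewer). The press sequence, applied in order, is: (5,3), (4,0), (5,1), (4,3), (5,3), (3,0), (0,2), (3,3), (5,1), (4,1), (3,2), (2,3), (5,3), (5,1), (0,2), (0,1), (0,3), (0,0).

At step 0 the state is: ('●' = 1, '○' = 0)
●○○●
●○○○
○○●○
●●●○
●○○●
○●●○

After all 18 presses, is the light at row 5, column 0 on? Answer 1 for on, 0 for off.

0

[0] ●○○●
●○○○
○○●○
●●●○
●○○●
○●●○
[1] ●○○●
●○○○
○○●○
●●●○
●○○○
○●○●
[2] ●○○●
●○○○
○○●○
○●●○
○●○○
●●○●
[3] ●○○●
●○○○
○○●○
○●●○
○○○○
○○●●
[4] ●○○●
●○○○
○○●○
○●●●
○○●●
○○●○
[5] ●○○●
●○○○
○○●○
○●●●
○○●○
○○○●
[6] ●○○●
●○○○
●○●○
●○●●
●○●○
○○○●
[7] ●●●○
●○●○
●○●○
●○●●
●○●○
○○○●
[8] ●●●○
●○●○
●○●●
●○○○
●○●●
○○○●
[9] ●●●○
●○●○
●○●●
●○○○
●●●●
●●●●
[10] ●●●○
●○●○
●○●●
●●○○
○○○●
●○●●
[11] ●●●○
●○●○
●○○●
●○●●
○○●●
●○●●
[12] ●●●○
●○●●
●○●○
●○●○
○○●●
●○●●
[13] ●●●○
●○●●
●○●○
●○●○
○○●○
●○○○
[14] ●●●○
●○●●
●○●○
●○●○
○●●○
○●●○
[15] ●○○●
●○○●
●○●○
●○●○
○●●○
○●●○
[16] ○●●●
●●○●
●○●○
●○●○
○●●○
○●●○
[17] ○●○○
●●○○
●○●○
●○●○
○●●○
○●●○
[18] ●○○○
○●○○
●○●○
●○●○
○●●○
○●●○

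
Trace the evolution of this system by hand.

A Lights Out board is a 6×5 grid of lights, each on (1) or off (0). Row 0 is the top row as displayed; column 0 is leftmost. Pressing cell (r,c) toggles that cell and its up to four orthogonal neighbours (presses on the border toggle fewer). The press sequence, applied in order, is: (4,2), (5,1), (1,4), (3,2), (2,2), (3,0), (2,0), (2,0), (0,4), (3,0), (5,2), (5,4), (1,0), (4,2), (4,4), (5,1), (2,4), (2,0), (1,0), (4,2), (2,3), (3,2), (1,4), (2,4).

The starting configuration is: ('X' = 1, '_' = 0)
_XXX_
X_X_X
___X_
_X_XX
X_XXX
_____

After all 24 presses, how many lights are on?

t=0: _XXX_
X_X_X
___X_
_X_XX
X_XXX
_____
t=1: _XXX_
X_X_X
___X_
_XXXX
XX__X
__X__
t=2: _XXX_
X_X_X
___X_
_XXXX
X___X
XX___
t=3: _XXXX
X_XX_
___XX
_XXXX
X___X
XX___
t=4: _XXXX
X_XX_
__XXX
____X
X_X_X
XX___
t=5: _XXXX
X__X_
_X__X
__X_X
X_X_X
XX___
t=6: _XXXX
X__X_
XX__X
XXX_X
__X_X
XX___
t=7: _XXXX
___X_
____X
_XX_X
__X_X
XX___
t=8: _XXXX
X__X_
XX__X
XXX_X
__X_X
XX___
t=9: _XX__
X__XX
XX__X
XXX_X
__X_X
XX___
t=10: _XX__
X__XX
_X__X
__X_X
X_X_X
XX___
t=11: _XX__
X__XX
_X__X
__X_X
X___X
X_XX_
t=12: _XX__
X__XX
_X__X
__X_X
X____
X_X_X
t=13: XXX__
_X_XX
XX__X
__X_X
X____
X_X_X
t=14: XXX__
_X_XX
XX__X
____X
XXXX_
X___X
t=15: XXX__
_X_XX
XX__X
_____
XXX_X
X____
t=16: XXX__
_X_XX
XX__X
_____
X_X_X
_XX__
t=17: XXX__
_X_X_
XX_X_
____X
X_X_X
_XX__
t=18: XXX__
XX_X_
___X_
X___X
X_X_X
_XX__
t=19: _XX__
___X_
X__X_
X___X
X_X_X
_XX__
t=20: _XX__
___X_
X__X_
X_X_X
XX_XX
_X___
t=21: _XX__
_____
X_X_X
X_XXX
XX_XX
_X___
t=22: _XX__
_____
X___X
XX__X
XXXXX
_X___
t=23: _XX_X
___XX
X____
XX__X
XXXXX
_X___
t=24: _XX_X
___X_
X__XX
XX___
XXXXX
_X___

15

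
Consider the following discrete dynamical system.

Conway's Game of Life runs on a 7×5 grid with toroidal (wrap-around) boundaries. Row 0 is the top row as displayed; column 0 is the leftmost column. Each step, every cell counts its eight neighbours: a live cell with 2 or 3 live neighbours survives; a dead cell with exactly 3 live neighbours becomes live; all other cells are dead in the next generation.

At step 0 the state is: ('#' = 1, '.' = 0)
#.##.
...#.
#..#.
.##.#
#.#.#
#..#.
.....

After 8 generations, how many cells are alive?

11

t=0: #.##.
...#.
#..#.
.##.#
#.#.#
#..#.
.....
t=1: ..###
.#.#.
##.#.
..#..
..#..
##.#.
.###.
t=2: #...#
.#...
##.##
..##.
..##.
#..##
.....
t=3: #....
.###.
##.##
#....
.#...
..###
...#.
t=4: .#.##
...#.
...#.
..#..
#####
..###
..##.
t=5: ....#
...#.
..##.
#....
#....
.....
##...
t=6: #...#
..###
..###
.#..#
.....
##...
#....
t=7: ##...
.##..
.#...
#.#.#
.#...
##...
.....
t=8: ###..
..#..
...#.
#.#..
..#.#
##...
.....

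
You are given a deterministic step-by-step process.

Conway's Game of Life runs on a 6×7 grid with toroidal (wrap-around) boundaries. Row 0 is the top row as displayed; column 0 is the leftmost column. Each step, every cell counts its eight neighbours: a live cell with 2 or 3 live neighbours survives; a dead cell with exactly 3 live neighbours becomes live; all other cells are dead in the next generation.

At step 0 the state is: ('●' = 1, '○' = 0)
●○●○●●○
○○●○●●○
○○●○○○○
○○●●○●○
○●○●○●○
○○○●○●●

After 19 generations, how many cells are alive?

k=0  ●○●○●●○
○○●○●●○
○○●○○○○
○○●●○●○
○●○●○●○
○○○●○●●
k=1  ○●●○○○○
○○●○●●●
○●●○○●○
○●○●○○○
○○○●○●○
●●○●○○○
k=2  ○○○○●●●
●○○○●●●
●●○○○●●
○●○●○○○
●●○●○○○
●●○●●○○
k=3  ○●○○○○○
○●○○○○○
○●●○○○○
○○○○●○○
○○○●○○○
○●○●○○○
k=4  ●●○○○○○
●●○○○○○
○●●○○○○
○○●●○○○
○○●●●○○
○○○○○○○
k=5  ●●○○○○○
○○○○○○○
●○○●○○○
○○○○●○○
○○●○●○○
○●●●○○○
k=6  ●●○○○○○
●●○○○○○
○○○○○○○
○○○○●○○
○●●○●○○
●○○●○○○
k=7  ○○●○○○●
●●○○○○○
○○○○○○○
○○○●○○○
○●●○●○○
●○○●○○○
k=8  ○○●○○○●
●●○○○○○
○○○○○○○
○○●●○○○
○●●○●○○
●○○●○○○
k=9  ○○●○○○●
●●○○○○○
○●●○○○○
○●●●○○○
○●○○●○○
●○○●○○○
k=10  ○○●○○○●
●○○○○○○
○○○●○○○
●○○●○○○
●●○○●○○
●●●●○○○
k=11  ○○●●○○●
○○○○○○○
○○○○○○○
●●●●●○○
○○○○●○●
○○○●○○●
k=12  ○○●●○○○
○○○○○○○
○●●●○○○
●●●●●●○
○●○○●○●
●○●●●○●
k=13  ○●●○●○○
○●○○○○○
●○○○○○○
○○○○○●●
○○○○○○○
●○○○●○●
k=14  ○●●●○●○
●●●○○○○
●○○○○○●
○○○○○○●
●○○○○○○
●●○●○●○
k=15  ○○○●○○○
○○○●○○○
○○○○○○●
○○○○○○●
●●○○○○○
●○○●○○○
k=16  ○○●●●○○
○○○○○○○
○○○○○○○
○○○○○○●
●●○○○○●
●●●○○○○
k=17  ○○●●○○○
○○○●○○○
○○○○○○○
○○○○○○●
○○●○○○●
○○○○○○●
k=18  ○○●●○○○
○○●●○○○
○○○○○○○
○○○○○○○
●○○○○●●
○○●●○○○
k=19  ○●○○●○○
○○●●○○○
○○○○○○○
○○○○○○●
○○○○○○●
○●●●●○●

11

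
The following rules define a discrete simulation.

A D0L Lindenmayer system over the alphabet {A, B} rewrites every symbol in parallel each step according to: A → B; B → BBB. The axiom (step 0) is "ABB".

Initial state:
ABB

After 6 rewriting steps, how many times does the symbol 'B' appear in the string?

step 0: ABB
step 1: BBBBBBB
step 2: BBBBBBBBBBBBBBBBBBBBB
step 3: BBBBBBBBBBBBBBBBBBBBBBBBBBBBBBBBBBBBBBBBBBBBBBBBBBBBBBBBBBBBBBB
step 4: BBBBBBBBBBBBBBBBBBBBBBBBBBBBBBBBBBBBBBBBBBBBBBBBBBBBBBBBBB…BBBBBBBBBBBBBBBBBBBBBBBBBBBBBBBBBBBBBBBBBBBBBBBBBBBBBBBBBB  (len 189)
step 5: BBBBBBBBBBBBBBBBBBBBBBBBBBBBBBBBBBBBBBBBBBBBBBBBBBBBBBBBBB…BBBBBBBBBBBBBBBBBBBBBBBBBBBBBBBBBBBBBBBBBBBBBBBBBBBBBBBBBB  (len 567)
step 6: BBBBBBBBBBBBBBBBBBBBBBBBBBBBBBBBBBBBBBBBBBBBBBBBBBBBBBBBBB…BBBBBBBBBBBBBBBBBBBBBBBBBBBBBBBBBBBBBBBBBBBBBBBBBBBBBBBBBB  (len 1701)

1701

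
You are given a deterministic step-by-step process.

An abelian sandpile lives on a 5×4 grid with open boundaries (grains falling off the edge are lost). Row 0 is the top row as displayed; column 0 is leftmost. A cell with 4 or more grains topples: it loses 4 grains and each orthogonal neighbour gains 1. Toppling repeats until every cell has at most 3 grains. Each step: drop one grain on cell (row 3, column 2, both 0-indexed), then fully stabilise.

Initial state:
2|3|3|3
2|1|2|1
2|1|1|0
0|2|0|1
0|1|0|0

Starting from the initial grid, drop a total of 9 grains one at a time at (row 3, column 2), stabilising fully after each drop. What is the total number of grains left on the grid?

k=0  2|3|3|3
2|1|2|1
2|1|1|0
0|2|0|1
0|1|0|0
k=1  2|3|3|3
2|1|2|1
2|1|1|0
0|2|1|1
0|1|0|0
k=2  2|3|3|3
2|1|2|1
2|1|1|0
0|2|2|1
0|1|0|0
k=3  2|3|3|3
2|1|2|1
2|1|1|0
0|2|3|1
0|1|0|0
k=4  2|3|3|3
2|1|2|1
2|1|2|0
0|3|0|2
0|1|1|0
k=5  2|3|3|3
2|1|2|1
2|1|2|0
0|3|1|2
0|1|1|0
k=6  2|3|3|3
2|1|2|1
2|1|2|0
0|3|2|2
0|1|1|0
k=7  2|3|3|3
2|1|2|1
2|1|2|0
0|3|3|2
0|1|1|0
k=8  2|3|3|3
2|1|2|1
2|2|3|0
1|0|1|3
0|2|2|0
k=9  2|3|3|3
2|1|2|1
2|2|3|0
1|0|2|3
0|2|2|0

34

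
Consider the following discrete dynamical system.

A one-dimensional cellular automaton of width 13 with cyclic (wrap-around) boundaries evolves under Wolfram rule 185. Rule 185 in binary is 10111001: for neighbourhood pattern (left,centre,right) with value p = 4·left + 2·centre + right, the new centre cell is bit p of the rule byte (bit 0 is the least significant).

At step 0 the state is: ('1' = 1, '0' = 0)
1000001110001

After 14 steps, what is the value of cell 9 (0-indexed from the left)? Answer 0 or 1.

1

k=0  1000001110001
k=1  0111101101101
k=2  1111011011010
k=3  1110110110101
k=4  1101101101011
k=5  1011011010111
k=6  0110110101111
k=7  1101101011110
k=8  1011010111101
k=9  0110101111011
k=10  1101011110110
k=11  1010111101101
k=12  0101111011011
k=13  1011110110110
k=14  0111101101101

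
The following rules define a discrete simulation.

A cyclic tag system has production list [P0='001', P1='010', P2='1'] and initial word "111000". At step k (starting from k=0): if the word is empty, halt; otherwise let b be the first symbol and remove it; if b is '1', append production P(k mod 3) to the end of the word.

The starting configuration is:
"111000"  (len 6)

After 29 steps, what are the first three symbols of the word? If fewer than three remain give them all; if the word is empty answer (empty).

step 0: "111000"  (len 6)
step 1: "11000001"  (len 8)
step 2: "1000001010"  (len 10)
step 3: "0000010101"  (len 10)
step 4: "000010101"  (len 9)
step 5: "00010101"  (len 8)
step 6: "0010101"  (len 7)
step 7: "010101"  (len 6)
step 8: "10101"  (len 5)
step 9: "01011"  (len 5)
step 10: "1011"  (len 4)
step 11: "011010"  (len 6)
step 12: "11010"  (len 5)
step 13: "1010001"  (len 7)
step 14: "010001010"  (len 9)
step 15: "10001010"  (len 8)
step 16: "0001010001"  (len 10)
step 17: "001010001"  (len 9)
step 18: "01010001"  (len 8)
step 19: "1010001"  (len 7)
step 20: "010001010"  (len 9)
step 21: "10001010"  (len 8)
step 22: "0001010001"  (len 10)
step 23: "001010001"  (len 9)
step 24: "01010001"  (len 8)
step 25: "1010001"  (len 7)
step 26: "010001010"  (len 9)
step 27: "10001010"  (len 8)
step 28: "0001010001"  (len 10)
step 29: "001010001"  (len 9)

001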